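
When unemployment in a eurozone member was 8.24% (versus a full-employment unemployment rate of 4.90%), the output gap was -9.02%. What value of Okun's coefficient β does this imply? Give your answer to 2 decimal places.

β ≈ 2.70

Okun's law: output gap = -β × (u - u*).
-9.02 = -β × (8.24 - 4.9) = -β × 3.34, so β = 9.02/3.34 = 2.70.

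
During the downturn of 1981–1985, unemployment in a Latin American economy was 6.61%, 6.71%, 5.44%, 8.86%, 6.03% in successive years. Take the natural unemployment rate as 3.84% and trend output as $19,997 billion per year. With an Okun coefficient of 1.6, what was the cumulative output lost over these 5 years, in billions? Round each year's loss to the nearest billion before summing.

$4,623 billion

Year 1981: gap = -1.6 × (6.61 - 3.84) = -4.432%, loss ≈ 19997 × 4.432/100 ≈ 886.
Year 1982: gap = -1.6 × (6.71 - 3.84) = -4.592%, loss ≈ 19997 × 4.592/100 ≈ 918.
Year 1983: gap = -1.6 × (5.44 - 3.84) = -2.56%, loss ≈ 19997 × 2.56/100 ≈ 512.
Year 1984: gap = -1.6 × (8.86 - 3.84) = -8.032%, loss ≈ 19997 × 8.032/100 ≈ 1606.
Year 1985: gap = -1.6 × (6.03 - 3.84) = -3.504%, loss ≈ 19997 × 3.504/100 ≈ 701.
Total lost output = 886 + 918 + 512 + 1606 + 701 = 4623 billion.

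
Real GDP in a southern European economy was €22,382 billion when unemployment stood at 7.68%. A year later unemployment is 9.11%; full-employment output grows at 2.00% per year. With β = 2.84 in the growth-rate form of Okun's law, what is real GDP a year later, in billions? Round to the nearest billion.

Δu = 9.11 - 7.68 = 1.43 points.
Okun's law (growth form): g_Y = g_Y* - β × Δu = 2.00 - 2.84 × (1.43) = 2 - 4.0612 = -2.0612%.
Real GDP in the next year = 22382 × (1 - 2.0612/100) = 22382 × 0.979388 ≈ 21921 billion.

€21,921 billion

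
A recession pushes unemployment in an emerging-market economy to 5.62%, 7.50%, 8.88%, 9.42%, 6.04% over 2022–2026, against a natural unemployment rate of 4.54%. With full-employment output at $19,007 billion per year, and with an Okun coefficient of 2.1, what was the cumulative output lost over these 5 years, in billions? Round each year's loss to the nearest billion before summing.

$5,891 billion

Year 2022: gap = -2.1 × (5.62 - 4.54) = -2.268%, loss ≈ 19007 × 2.268/100 ≈ 431.
Year 2023: gap = -2.1 × (7.5 - 4.54) = -6.216%, loss ≈ 19007 × 6.216/100 ≈ 1181.
Year 2024: gap = -2.1 × (8.88 - 4.54) = -9.114%, loss ≈ 19007 × 9.114/100 ≈ 1732.
Year 2025: gap = -2.1 × (9.42 - 4.54) = -10.248%, loss ≈ 19007 × 10.248/100 ≈ 1948.
Year 2026: gap = -2.1 × (6.04 - 4.54) = -3.15%, loss ≈ 19007 × 3.15/100 ≈ 599.
Total lost output = 431 + 1181 + 1732 + 1948 + 599 = 5891 billion.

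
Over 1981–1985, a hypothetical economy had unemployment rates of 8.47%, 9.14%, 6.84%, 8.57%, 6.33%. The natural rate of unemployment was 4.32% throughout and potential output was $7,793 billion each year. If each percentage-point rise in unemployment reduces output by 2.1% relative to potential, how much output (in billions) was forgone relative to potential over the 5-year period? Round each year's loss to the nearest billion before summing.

$2,905 billion

Year 1981: gap = -2.1 × (8.47 - 4.32) = -8.715%, loss ≈ 7793 × 8.715/100 ≈ 679.
Year 1982: gap = -2.1 × (9.14 - 4.32) = -10.122%, loss ≈ 7793 × 10.122/100 ≈ 789.
Year 1983: gap = -2.1 × (6.84 - 4.32) = -5.292%, loss ≈ 7793 × 5.292/100 ≈ 412.
Year 1984: gap = -2.1 × (8.57 - 4.32) = -8.925%, loss ≈ 7793 × 8.925/100 ≈ 696.
Year 1985: gap = -2.1 × (6.33 - 4.32) = -4.221%, loss ≈ 7793 × 4.221/100 ≈ 329.
Total lost output = 679 + 789 + 412 + 696 + 329 = 2905 billion.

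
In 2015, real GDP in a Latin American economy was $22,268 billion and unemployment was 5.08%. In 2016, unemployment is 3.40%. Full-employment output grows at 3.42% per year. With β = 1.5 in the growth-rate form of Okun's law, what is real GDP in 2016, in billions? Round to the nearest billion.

$23,591 billion

Δu = 3.4 - 5.08 = -1.68 points.
Okun's law (growth form): g_Y = g_Y* - β × Δu = 3.42 - 1.5 × (-1.68) = 3.42 + 2.52 = 5.94%.
Real GDP in the next year = 22268 × (1 + 5.94/100) = 22268 × 1.0594 ≈ 23591 billion.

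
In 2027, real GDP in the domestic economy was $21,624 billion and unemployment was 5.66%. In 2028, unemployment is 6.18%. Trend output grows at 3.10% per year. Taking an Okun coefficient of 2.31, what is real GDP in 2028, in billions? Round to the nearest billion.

Δu = 6.18 - 5.66 = 0.52 points.
Okun's law (growth form): g_Y = g_Y* - β × Δu = 3.10 - 2.31 × (0.52) = 3.1 - 1.2012 = 1.8988%.
Real GDP in the next year = 21624 × (1 + 1.8988/100) = 21624 × 1.018988 ≈ 22035 billion.

$22,035 billion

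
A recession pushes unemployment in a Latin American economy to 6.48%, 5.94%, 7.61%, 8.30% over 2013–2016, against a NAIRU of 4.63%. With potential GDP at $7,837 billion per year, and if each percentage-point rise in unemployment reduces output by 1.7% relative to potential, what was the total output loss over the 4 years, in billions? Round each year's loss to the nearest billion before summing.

Year 2013: gap = -1.7 × (6.48 - 4.63) = -3.145%, loss ≈ 7837 × 3.145/100 ≈ 246.
Year 2014: gap = -1.7 × (5.94 - 4.63) = -2.227%, loss ≈ 7837 × 2.227/100 ≈ 175.
Year 2015: gap = -1.7 × (7.61 - 4.63) = -5.066%, loss ≈ 7837 × 5.066/100 ≈ 397.
Year 2016: gap = -1.7 × (8.3 - 4.63) = -6.239%, loss ≈ 7837 × 6.239/100 ≈ 489.
Total lost output = 246 + 175 + 397 + 489 = 1307 billion.

$1,307 billion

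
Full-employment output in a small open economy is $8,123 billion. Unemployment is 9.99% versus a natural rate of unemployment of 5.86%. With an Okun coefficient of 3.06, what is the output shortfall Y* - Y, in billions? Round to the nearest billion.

$1,027 billion

Output gap = -3.06 × (9.99 - 5.86) = -3.06 × 4.13 = -12.6378%.
Actual GDP ≈ 8123 × 0.873622 ≈ 7096 billion, so the shortfall is 8123 - 7096 = 1027 billion.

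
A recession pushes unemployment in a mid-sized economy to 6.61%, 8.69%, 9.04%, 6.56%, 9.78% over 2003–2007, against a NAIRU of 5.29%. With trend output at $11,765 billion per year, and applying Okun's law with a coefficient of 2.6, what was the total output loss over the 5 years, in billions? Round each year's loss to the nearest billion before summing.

$4,352 billion

Year 2003: gap = -2.6 × (6.61 - 5.29) = -3.432%, loss ≈ 11765 × 3.432/100 ≈ 404.
Year 2004: gap = -2.6 × (8.69 - 5.29) = -8.84%, loss ≈ 11765 × 8.84/100 ≈ 1040.
Year 2005: gap = -2.6 × (9.04 - 5.29) = -9.75%, loss ≈ 11765 × 9.75/100 ≈ 1147.
Year 2006: gap = -2.6 × (6.56 - 5.29) = -3.302%, loss ≈ 11765 × 3.302/100 ≈ 388.
Year 2007: gap = -2.6 × (9.78 - 5.29) = -11.674%, loss ≈ 11765 × 11.674/100 ≈ 1373.
Total lost output = 404 + 1040 + 1147 + 388 + 1373 = 4352 billion.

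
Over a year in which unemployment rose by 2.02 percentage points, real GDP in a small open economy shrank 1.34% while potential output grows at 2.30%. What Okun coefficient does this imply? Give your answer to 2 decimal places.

β ≈ 1.80

Growth form: g_Y = g_Y* - β × Δu, so β = (g_Y* - g_Y)/Δu.
β = (2.3 + 1.34)/2.02 = 3.64/2.02 = 1.80.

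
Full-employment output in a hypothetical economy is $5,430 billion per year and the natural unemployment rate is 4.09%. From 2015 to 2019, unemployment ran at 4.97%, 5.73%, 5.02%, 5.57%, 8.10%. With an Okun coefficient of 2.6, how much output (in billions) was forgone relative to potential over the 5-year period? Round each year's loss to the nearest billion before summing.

$1,262 billion

Year 2015: gap = -2.6 × (4.97 - 4.09) = -2.288%, loss ≈ 5430 × 2.288/100 ≈ 124.
Year 2016: gap = -2.6 × (5.73 - 4.09) = -4.264%, loss ≈ 5430 × 4.264/100 ≈ 232.
Year 2017: gap = -2.6 × (5.02 - 4.09) = -2.418%, loss ≈ 5430 × 2.418/100 ≈ 131.
Year 2018: gap = -2.6 × (5.57 - 4.09) = -3.848%, loss ≈ 5430 × 3.848/100 ≈ 209.
Year 2019: gap = -2.6 × (8.1 - 4.09) = -10.426%, loss ≈ 5430 × 10.426/100 ≈ 566.
Total lost output = 124 + 232 + 131 + 209 + 566 = 1262 billion.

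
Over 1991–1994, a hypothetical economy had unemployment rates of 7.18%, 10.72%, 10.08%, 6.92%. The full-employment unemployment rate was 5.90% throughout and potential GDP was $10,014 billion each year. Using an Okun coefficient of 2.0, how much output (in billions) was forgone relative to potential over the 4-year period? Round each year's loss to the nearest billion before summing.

Year 1991: gap = -2.0 × (7.18 - 5.9) = -2.56%, loss ≈ 10014 × 2.56/100 ≈ 256.
Year 1992: gap = -2.0 × (10.72 - 5.9) = -9.64%, loss ≈ 10014 × 9.64/100 ≈ 965.
Year 1993: gap = -2.0 × (10.08 - 5.9) = -8.36%, loss ≈ 10014 × 8.36/100 ≈ 837.
Year 1994: gap = -2.0 × (6.92 - 5.9) = -2.04%, loss ≈ 10014 × 2.04/100 ≈ 204.
Total lost output = 256 + 965 + 837 + 204 = 2262 billion.

$2,262 billion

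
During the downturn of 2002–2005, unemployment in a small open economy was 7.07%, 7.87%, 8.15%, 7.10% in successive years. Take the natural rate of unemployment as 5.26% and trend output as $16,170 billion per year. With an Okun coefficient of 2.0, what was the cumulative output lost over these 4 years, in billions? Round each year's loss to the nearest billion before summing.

Year 2002: gap = -2.0 × (7.07 - 5.26) = -3.62%, loss ≈ 16170 × 3.62/100 ≈ 585.
Year 2003: gap = -2.0 × (7.87 - 5.26) = -5.22%, loss ≈ 16170 × 5.22/100 ≈ 844.
Year 2004: gap = -2.0 × (8.15 - 5.26) = -5.78%, loss ≈ 16170 × 5.78/100 ≈ 935.
Year 2005: gap = -2.0 × (7.1 - 5.26) = -3.68%, loss ≈ 16170 × 3.68/100 ≈ 595.
Total lost output = 585 + 844 + 935 + 595 = 2959 billion.

$2,959 billion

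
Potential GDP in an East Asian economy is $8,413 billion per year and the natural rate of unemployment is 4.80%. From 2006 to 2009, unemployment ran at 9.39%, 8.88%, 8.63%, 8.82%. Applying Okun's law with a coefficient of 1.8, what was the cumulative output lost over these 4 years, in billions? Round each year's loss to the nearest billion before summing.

$2,502 billion

Year 2006: gap = -1.8 × (9.39 - 4.8) = -8.262%, loss ≈ 8413 × 8.262/100 ≈ 695.
Year 2007: gap = -1.8 × (8.88 - 4.8) = -7.344%, loss ≈ 8413 × 7.344/100 ≈ 618.
Year 2008: gap = -1.8 × (8.63 - 4.8) = -6.894%, loss ≈ 8413 × 6.894/100 ≈ 580.
Year 2009: gap = -1.8 × (8.82 - 4.8) = -7.236%, loss ≈ 8413 × 7.236/100 ≈ 609.
Total lost output = 695 + 618 + 580 + 609 = 2502 billion.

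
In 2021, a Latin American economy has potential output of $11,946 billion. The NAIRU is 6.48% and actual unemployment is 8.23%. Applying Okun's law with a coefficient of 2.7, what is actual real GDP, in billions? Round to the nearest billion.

Unemployment gap = 8.23 - 6.48 = 1.75 points, so the output gap is -2.7 × 1.75 = -4.725%.
Actual GDP = 11946 × (1 - 4.725/100) = 11946 × 0.95275 ≈ 11382 billion.

$11,382 billion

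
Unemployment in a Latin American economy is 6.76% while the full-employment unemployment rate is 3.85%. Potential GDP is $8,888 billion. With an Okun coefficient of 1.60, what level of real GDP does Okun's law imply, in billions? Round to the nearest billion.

Unemployment gap = 6.76 - 3.85 = 2.91 points, so the output gap is -1.6 × 2.91 = -4.656%.
Actual GDP = 8888 × (1 - 4.656/100) = 8888 × 0.95344 ≈ 8474 billion.

$8,474 billion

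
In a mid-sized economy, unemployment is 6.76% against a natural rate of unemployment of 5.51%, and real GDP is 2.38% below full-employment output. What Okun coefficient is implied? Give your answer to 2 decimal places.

Okun's law: output gap = -β × (u - u*).
-2.38 = -β × (6.76 - 5.51) = -β × 1.25, so β = 2.38/1.25 = 1.90.

β ≈ 1.90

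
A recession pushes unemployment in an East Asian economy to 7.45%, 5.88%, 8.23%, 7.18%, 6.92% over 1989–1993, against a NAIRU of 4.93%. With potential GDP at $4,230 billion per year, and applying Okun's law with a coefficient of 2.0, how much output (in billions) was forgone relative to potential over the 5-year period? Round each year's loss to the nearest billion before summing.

$930 billion

Year 1989: gap = -2.0 × (7.45 - 4.93) = -5.04%, loss ≈ 4230 × 5.04/100 ≈ 213.
Year 1990: gap = -2.0 × (5.88 - 4.93) = -1.9%, loss ≈ 4230 × 1.9/100 ≈ 80.
Year 1991: gap = -2.0 × (8.23 - 4.93) = -6.6%, loss ≈ 4230 × 6.6/100 ≈ 279.
Year 1992: gap = -2.0 × (7.18 - 4.93) = -4.5%, loss ≈ 4230 × 4.5/100 ≈ 190.
Year 1993: gap = -2.0 × (6.92 - 4.93) = -3.98%, loss ≈ 4230 × 3.98/100 ≈ 168.
Total lost output = 213 + 80 + 279 + 190 + 168 = 930 billion.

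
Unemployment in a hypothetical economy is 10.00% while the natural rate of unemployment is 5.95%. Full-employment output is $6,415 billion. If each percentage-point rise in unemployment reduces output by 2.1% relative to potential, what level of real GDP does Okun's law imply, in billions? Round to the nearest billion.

Unemployment gap = 10 - 5.95 = 4.05 points, so the output gap is -2.1 × 4.05 = -8.505%.
Actual GDP = 6415 × (1 - 8.505/100) = 6415 × 0.91495 ≈ 5869 billion.

$5,869 billion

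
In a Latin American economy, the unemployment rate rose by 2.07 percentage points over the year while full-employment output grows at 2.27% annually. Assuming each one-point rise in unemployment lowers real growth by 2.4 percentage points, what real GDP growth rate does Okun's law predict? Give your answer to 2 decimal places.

-2.70%

Growth-rate Okun's law: g_Y = g_Y* - β × Δu.
g_Y = 2.27 - 2.4 × (2.07) = 2.27 - 4.968 = -2.698%, i.e. -2.70% to 2 d.p.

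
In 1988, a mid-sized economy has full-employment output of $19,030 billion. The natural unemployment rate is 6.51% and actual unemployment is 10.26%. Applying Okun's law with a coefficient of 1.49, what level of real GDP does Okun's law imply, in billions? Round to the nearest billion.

$17,967 billion

Unemployment gap = 10.26 - 6.51 = 3.75 points, so the output gap is -1.49 × 3.75 = -5.5875%.
Actual GDP = 19030 × (1 - 5.5875/100) = 19030 × 0.944125 ≈ 17967 billion.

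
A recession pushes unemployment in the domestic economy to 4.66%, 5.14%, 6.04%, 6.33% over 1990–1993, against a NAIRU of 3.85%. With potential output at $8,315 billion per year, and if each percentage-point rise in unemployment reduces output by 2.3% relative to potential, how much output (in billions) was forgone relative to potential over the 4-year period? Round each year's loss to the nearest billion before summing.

$1,295 billion

Year 1990: gap = -2.3 × (4.66 - 3.85) = -1.863%, loss ≈ 8315 × 1.863/100 ≈ 155.
Year 1991: gap = -2.3 × (5.14 - 3.85) = -2.967%, loss ≈ 8315 × 2.967/100 ≈ 247.
Year 1992: gap = -2.3 × (6.04 - 3.85) = -5.037%, loss ≈ 8315 × 5.037/100 ≈ 419.
Year 1993: gap = -2.3 × (6.33 - 3.85) = -5.704%, loss ≈ 8315 × 5.704/100 ≈ 474.
Total lost output = 155 + 247 + 419 + 474 = 1295 billion.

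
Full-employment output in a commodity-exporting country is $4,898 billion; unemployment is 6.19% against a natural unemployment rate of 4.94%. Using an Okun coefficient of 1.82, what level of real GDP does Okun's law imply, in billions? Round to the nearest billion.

$4,787 billion

Unemployment gap = 6.19 - 4.94 = 1.25 points, so the output gap is -1.82 × 1.25 = -2.275%.
Actual GDP = 4898 × (1 - 2.275/100) = 4898 × 0.97725 ≈ 4787 billion.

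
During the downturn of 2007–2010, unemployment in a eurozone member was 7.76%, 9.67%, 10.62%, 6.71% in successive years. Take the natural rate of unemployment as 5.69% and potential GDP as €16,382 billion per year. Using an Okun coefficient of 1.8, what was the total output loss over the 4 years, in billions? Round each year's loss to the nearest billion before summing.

Year 2007: gap = -1.8 × (7.76 - 5.69) = -3.726%, loss ≈ 16382 × 3.726/100 ≈ 610.
Year 2008: gap = -1.8 × (9.67 - 5.69) = -7.164%, loss ≈ 16382 × 7.164/100 ≈ 1174.
Year 2009: gap = -1.8 × (10.62 - 5.69) = -8.874%, loss ≈ 16382 × 8.874/100 ≈ 1454.
Year 2010: gap = -1.8 × (6.71 - 5.69) = -1.836%, loss ≈ 16382 × 1.836/100 ≈ 301.
Total lost output = 610 + 1174 + 1454 + 301 = 3539 billion.

€3,539 billion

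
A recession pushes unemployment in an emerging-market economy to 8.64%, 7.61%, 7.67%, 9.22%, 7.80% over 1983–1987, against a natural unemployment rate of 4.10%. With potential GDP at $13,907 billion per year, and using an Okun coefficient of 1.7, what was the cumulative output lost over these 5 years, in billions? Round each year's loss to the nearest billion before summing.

$4,832 billion

Year 1983: gap = -1.7 × (8.64 - 4.1) = -7.718%, loss ≈ 13907 × 7.718/100 ≈ 1073.
Year 1984: gap = -1.7 × (7.61 - 4.1) = -5.967%, loss ≈ 13907 × 5.967/100 ≈ 830.
Year 1985: gap = -1.7 × (7.67 - 4.1) = -6.069%, loss ≈ 13907 × 6.069/100 ≈ 844.
Year 1986: gap = -1.7 × (9.22 - 4.1) = -8.704%, loss ≈ 13907 × 8.704/100 ≈ 1210.
Year 1987: gap = -1.7 × (7.8 - 4.1) = -6.29%, loss ≈ 13907 × 6.29/100 ≈ 875.
Total lost output = 1073 + 830 + 844 + 1210 + 875 = 4832 billion.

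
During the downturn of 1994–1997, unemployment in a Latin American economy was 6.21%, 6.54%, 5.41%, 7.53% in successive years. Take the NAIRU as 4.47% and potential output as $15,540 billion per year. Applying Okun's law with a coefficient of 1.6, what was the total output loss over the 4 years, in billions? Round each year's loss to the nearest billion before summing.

Year 1994: gap = -1.6 × (6.21 - 4.47) = -2.784%, loss ≈ 15540 × 2.784/100 ≈ 433.
Year 1995: gap = -1.6 × (6.54 - 4.47) = -3.312%, loss ≈ 15540 × 3.312/100 ≈ 515.
Year 1996: gap = -1.6 × (5.41 - 4.47) = -1.504%, loss ≈ 15540 × 1.504/100 ≈ 234.
Year 1997: gap = -1.6 × (7.53 - 4.47) = -4.896%, loss ≈ 15540 × 4.896/100 ≈ 761.
Total lost output = 433 + 515 + 234 + 761 = 1943 billion.

$1,943 billion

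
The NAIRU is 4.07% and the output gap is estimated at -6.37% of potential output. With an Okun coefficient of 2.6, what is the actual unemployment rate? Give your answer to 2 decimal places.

From Okun's law, u - u* = -(output gap)/β = -(-6.37)/2.6 = 2.45 points.
So u = 4.07 + 2.45 = 6.52%.

6.52%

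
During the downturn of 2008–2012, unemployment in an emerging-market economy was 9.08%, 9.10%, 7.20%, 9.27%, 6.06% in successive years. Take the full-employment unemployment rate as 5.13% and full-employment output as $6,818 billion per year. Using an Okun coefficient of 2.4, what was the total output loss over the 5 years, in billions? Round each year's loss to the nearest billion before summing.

Year 2008: gap = -2.4 × (9.08 - 5.13) = -9.48%, loss ≈ 6818 × 9.48/100 ≈ 646.
Year 2009: gap = -2.4 × (9.1 - 5.13) = -9.528%, loss ≈ 6818 × 9.528/100 ≈ 650.
Year 2010: gap = -2.4 × (7.2 - 5.13) = -4.968%, loss ≈ 6818 × 4.968/100 ≈ 339.
Year 2011: gap = -2.4 × (9.27 - 5.13) = -9.936%, loss ≈ 6818 × 9.936/100 ≈ 677.
Year 2012: gap = -2.4 × (6.06 - 5.13) = -2.232%, loss ≈ 6818 × 2.232/100 ≈ 152.
Total lost output = 646 + 650 + 339 + 677 + 152 = 2464 billion.

$2,464 billion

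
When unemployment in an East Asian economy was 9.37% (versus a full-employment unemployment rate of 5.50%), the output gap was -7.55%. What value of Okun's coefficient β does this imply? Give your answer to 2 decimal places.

Okun's law: output gap = -β × (u - u*).
-7.55 = -β × (9.37 - 5.5) = -β × 3.87, so β = 7.55/3.87 = 1.95.

β ≈ 1.95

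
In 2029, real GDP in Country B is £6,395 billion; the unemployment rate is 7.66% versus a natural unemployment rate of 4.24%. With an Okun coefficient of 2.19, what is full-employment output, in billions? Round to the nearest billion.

£6,913 billion

Unemployment gap = 7.66 - 4.24 = 3.42 points, so output gap = -2.19 × 3.42 = -7.4898%.
Since Y = Y* × (1 + gap/100), Y* = 6395/0.925102 ≈ 6913 billion.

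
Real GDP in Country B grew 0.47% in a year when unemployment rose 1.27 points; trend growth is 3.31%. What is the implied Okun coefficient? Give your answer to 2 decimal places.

Growth form: g_Y = g_Y* - β × Δu, so β = (g_Y* - g_Y)/Δu.
β = (3.31 - 0.47)/1.27 = 2.84/1.27 = 2.24.

β ≈ 2.24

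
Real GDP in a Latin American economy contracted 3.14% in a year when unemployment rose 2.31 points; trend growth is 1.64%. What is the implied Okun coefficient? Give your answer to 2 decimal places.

β ≈ 2.07

Growth form: g_Y = g_Y* - β × Δu, so β = (g_Y* - g_Y)/Δu.
β = (1.64 + 3.14)/2.31 = 4.78/2.31 = 2.07.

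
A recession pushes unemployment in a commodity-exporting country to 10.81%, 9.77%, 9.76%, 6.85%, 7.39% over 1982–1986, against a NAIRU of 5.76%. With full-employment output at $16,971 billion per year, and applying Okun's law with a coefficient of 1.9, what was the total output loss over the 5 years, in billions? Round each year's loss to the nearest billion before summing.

Year 1982: gap = -1.9 × (10.81 - 5.76) = -9.595%, loss ≈ 16971 × 9.595/100 ≈ 1628.
Year 1983: gap = -1.9 × (9.77 - 5.76) = -7.619%, loss ≈ 16971 × 7.619/100 ≈ 1293.
Year 1984: gap = -1.9 × (9.76 - 5.76) = -7.6%, loss ≈ 16971 × 7.6/100 ≈ 1290.
Year 1985: gap = -1.9 × (6.85 - 5.76) = -2.071%, loss ≈ 16971 × 2.071/100 ≈ 351.
Year 1986: gap = -1.9 × (7.39 - 5.76) = -3.097%, loss ≈ 16971 × 3.097/100 ≈ 526.
Total lost output = 1628 + 1293 + 1290 + 351 + 526 = 5088 billion.

$5,088 billion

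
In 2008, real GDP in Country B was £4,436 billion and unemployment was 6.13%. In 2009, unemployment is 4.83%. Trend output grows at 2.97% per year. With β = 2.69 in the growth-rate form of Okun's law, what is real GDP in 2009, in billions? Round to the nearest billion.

Δu = 4.83 - 6.13 = -1.3 points.
Okun's law (growth form): g_Y = g_Y* - β × Δu = 2.97 - 2.69 × (-1.30) = 2.97 + 3.497 = 6.467%.
Real GDP in the next year = 4436 × (1 + 6.467/100) = 4436 × 1.06467 ≈ 4723 billion.

£4,723 billion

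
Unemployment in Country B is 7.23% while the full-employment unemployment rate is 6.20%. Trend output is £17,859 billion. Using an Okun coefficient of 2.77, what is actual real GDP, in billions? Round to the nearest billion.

£17,349 billion

Unemployment gap = 7.23 - 6.2 = 1.03 points, so the output gap is -2.77 × 1.03 = -2.8531%.
Actual GDP = 17859 × (1 - 2.8531/100) = 17859 × 0.971469 ≈ 17349 billion.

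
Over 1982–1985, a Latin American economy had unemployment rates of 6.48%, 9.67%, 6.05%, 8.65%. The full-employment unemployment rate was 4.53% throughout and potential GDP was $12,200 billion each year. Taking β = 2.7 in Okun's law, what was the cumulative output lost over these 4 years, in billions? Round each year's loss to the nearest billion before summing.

Year 1982: gap = -2.7 × (6.48 - 4.53) = -5.265%, loss ≈ 12200 × 5.265/100 ≈ 642.
Year 1983: gap = -2.7 × (9.67 - 4.53) = -13.878%, loss ≈ 12200 × 13.878/100 ≈ 1693.
Year 1984: gap = -2.7 × (6.05 - 4.53) = -4.104%, loss ≈ 12200 × 4.104/100 ≈ 501.
Year 1985: gap = -2.7 × (8.65 - 4.53) = -11.124%, loss ≈ 12200 × 11.124/100 ≈ 1357.
Total lost output = 642 + 1693 + 501 + 1357 = 4193 billion.

$4,193 billion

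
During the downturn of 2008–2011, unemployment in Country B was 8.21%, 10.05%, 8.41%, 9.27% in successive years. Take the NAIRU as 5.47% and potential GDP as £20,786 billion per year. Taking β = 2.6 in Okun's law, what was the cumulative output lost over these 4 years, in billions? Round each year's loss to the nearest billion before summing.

£7,599 billion

Year 2008: gap = -2.6 × (8.21 - 5.47) = -7.124%, loss ≈ 20786 × 7.124/100 ≈ 1481.
Year 2009: gap = -2.6 × (10.05 - 5.47) = -11.908%, loss ≈ 20786 × 11.908/100 ≈ 2475.
Year 2010: gap = -2.6 × (8.41 - 5.47) = -7.644%, loss ≈ 20786 × 7.644/100 ≈ 1589.
Year 2011: gap = -2.6 × (9.27 - 5.47) = -9.88%, loss ≈ 20786 × 9.88/100 ≈ 2054.
Total lost output = 1481 + 2475 + 1589 + 2054 = 7599 billion.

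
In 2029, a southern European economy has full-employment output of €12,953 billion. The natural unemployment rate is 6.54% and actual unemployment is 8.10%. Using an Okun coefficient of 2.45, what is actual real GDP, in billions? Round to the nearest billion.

€12,458 billion

Unemployment gap = 8.1 - 6.54 = 1.56 points, so the output gap is -2.45 × 1.56 = -3.822%.
Actual GDP = 12953 × (1 - 3.822/100) = 12953 × 0.96178 ≈ 12458 billion.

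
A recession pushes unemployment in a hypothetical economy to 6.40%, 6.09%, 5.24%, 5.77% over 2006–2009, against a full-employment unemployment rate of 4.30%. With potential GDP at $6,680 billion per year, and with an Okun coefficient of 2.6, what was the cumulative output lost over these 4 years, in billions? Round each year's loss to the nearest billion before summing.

Year 2006: gap = -2.6 × (6.4 - 4.3) = -5.46%, loss ≈ 6680 × 5.46/100 ≈ 365.
Year 2007: gap = -2.6 × (6.09 - 4.3) = -4.654%, loss ≈ 6680 × 4.654/100 ≈ 311.
Year 2008: gap = -2.6 × (5.24 - 4.3) = -2.444%, loss ≈ 6680 × 2.444/100 ≈ 163.
Year 2009: gap = -2.6 × (5.77 - 4.3) = -3.822%, loss ≈ 6680 × 3.822/100 ≈ 255.
Total lost output = 365 + 311 + 163 + 255 = 1094 billion.

$1,094 billion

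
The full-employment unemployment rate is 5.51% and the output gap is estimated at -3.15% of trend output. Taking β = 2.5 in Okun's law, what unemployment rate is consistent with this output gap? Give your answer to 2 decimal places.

From Okun's law, u - u* = -(output gap)/β = -(-3.15)/2.5 = 1.26 points.
So u = 5.51 + 1.26 = 6.77%.

6.77%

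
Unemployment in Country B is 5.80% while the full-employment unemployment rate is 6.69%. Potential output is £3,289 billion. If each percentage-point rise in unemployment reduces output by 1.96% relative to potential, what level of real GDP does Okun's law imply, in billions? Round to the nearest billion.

Unemployment gap = 5.8 - 6.69 = -0.89 points, so the output gap is -1.96 × (-0.89) = 1.7444%.
Actual GDP = 3289 × (1 + 1.7444/100) = 3289 × 1.017444 ≈ 3346 billion.

£3,346 billion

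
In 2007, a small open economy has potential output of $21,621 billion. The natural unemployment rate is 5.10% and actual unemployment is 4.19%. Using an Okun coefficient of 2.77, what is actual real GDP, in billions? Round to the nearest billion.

Unemployment gap = 4.19 - 5.1 = -0.91 points, so the output gap is -2.77 × (-0.91) = 2.5207%.
Actual GDP = 21621 × (1 + 2.5207/100) = 21621 × 1.025207 ≈ 22166 billion.

$22,166 billion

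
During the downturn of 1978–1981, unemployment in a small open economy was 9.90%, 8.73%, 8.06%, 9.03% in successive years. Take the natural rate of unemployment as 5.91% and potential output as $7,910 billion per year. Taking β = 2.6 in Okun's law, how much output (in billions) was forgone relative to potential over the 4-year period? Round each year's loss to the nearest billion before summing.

Year 1978: gap = -2.6 × (9.9 - 5.91) = -10.374%, loss ≈ 7910 × 10.374/100 ≈ 821.
Year 1979: gap = -2.6 × (8.73 - 5.91) = -7.332%, loss ≈ 7910 × 7.332/100 ≈ 580.
Year 1980: gap = -2.6 × (8.06 - 5.91) = -5.59%, loss ≈ 7910 × 5.59/100 ≈ 442.
Year 1981: gap = -2.6 × (9.03 - 5.91) = -8.112%, loss ≈ 7910 × 8.112/100 ≈ 642.
Total lost output = 821 + 580 + 442 + 642 = 2485 billion.

$2,485 billion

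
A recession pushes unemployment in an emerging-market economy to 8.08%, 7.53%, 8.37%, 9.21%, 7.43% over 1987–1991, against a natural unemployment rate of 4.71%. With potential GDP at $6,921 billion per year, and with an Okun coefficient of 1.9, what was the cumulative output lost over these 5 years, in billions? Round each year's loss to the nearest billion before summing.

Year 1987: gap = -1.9 × (8.08 - 4.71) = -6.403%, loss ≈ 6921 × 6.403/100 ≈ 443.
Year 1988: gap = -1.9 × (7.53 - 4.71) = -5.358%, loss ≈ 6921 × 5.358/100 ≈ 371.
Year 1989: gap = -1.9 × (8.37 - 4.71) = -6.954%, loss ≈ 6921 × 6.954/100 ≈ 481.
Year 1990: gap = -1.9 × (9.21 - 4.71) = -8.55%, loss ≈ 6921 × 8.55/100 ≈ 592.
Year 1991: gap = -1.9 × (7.43 - 4.71) = -5.168%, loss ≈ 6921 × 5.168/100 ≈ 358.
Total lost output = 443 + 371 + 481 + 592 + 358 = 2245 billion.

$2,245 billion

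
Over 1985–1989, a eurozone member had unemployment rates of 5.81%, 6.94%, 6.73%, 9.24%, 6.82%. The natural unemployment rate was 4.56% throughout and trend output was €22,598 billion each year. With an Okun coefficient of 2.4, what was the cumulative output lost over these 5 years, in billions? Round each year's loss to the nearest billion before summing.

Year 1985: gap = -2.4 × (5.81 - 4.56) = -3%, loss ≈ 22598 × 3/100 ≈ 678.
Year 1986: gap = -2.4 × (6.94 - 4.56) = -5.712%, loss ≈ 22598 × 5.712/100 ≈ 1291.
Year 1987: gap = -2.4 × (6.73 - 4.56) = -5.208%, loss ≈ 22598 × 5.208/100 ≈ 1177.
Year 1988: gap = -2.4 × (9.24 - 4.56) = -11.232%, loss ≈ 22598 × 11.232/100 ≈ 2538.
Year 1989: gap = -2.4 × (6.82 - 4.56) = -5.424%, loss ≈ 22598 × 5.424/100 ≈ 1226.
Total lost output = 678 + 1291 + 1177 + 2538 + 1226 = 6910 billion.

€6,910 billion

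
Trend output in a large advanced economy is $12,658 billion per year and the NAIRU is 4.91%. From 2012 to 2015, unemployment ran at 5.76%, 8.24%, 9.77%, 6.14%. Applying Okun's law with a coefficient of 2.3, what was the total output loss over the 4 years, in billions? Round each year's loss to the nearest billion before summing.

$2,989 billion

Year 2012: gap = -2.3 × (5.76 - 4.91) = -1.955%, loss ≈ 12658 × 1.955/100 ≈ 247.
Year 2013: gap = -2.3 × (8.24 - 4.91) = -7.659%, loss ≈ 12658 × 7.659/100 ≈ 969.
Year 2014: gap = -2.3 × (9.77 - 4.91) = -11.178%, loss ≈ 12658 × 11.178/100 ≈ 1415.
Year 2015: gap = -2.3 × (6.14 - 4.91) = -2.829%, loss ≈ 12658 × 2.829/100 ≈ 358.
Total lost output = 247 + 969 + 1415 + 358 = 2989 billion.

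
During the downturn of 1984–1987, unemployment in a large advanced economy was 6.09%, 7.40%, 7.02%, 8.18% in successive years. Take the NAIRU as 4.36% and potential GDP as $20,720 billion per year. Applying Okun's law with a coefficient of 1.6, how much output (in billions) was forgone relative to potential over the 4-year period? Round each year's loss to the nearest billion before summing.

$3,730 billion

Year 1984: gap = -1.6 × (6.09 - 4.36) = -2.768%, loss ≈ 20720 × 2.768/100 ≈ 574.
Year 1985: gap = -1.6 × (7.4 - 4.36) = -4.864%, loss ≈ 20720 × 4.864/100 ≈ 1008.
Year 1986: gap = -1.6 × (7.02 - 4.36) = -4.256%, loss ≈ 20720 × 4.256/100 ≈ 882.
Year 1987: gap = -1.6 × (8.18 - 4.36) = -6.112%, loss ≈ 20720 × 6.112/100 ≈ 1266.
Total lost output = 574 + 1008 + 882 + 1266 = 3730 billion.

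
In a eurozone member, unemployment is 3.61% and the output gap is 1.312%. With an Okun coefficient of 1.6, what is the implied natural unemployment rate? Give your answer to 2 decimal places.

From Okun's law, u - u* = -(output gap)/β = -(1.312)/1.6 = -0.82 points.
So u* = 3.61 + 0.82 = 4.43%.

4.43%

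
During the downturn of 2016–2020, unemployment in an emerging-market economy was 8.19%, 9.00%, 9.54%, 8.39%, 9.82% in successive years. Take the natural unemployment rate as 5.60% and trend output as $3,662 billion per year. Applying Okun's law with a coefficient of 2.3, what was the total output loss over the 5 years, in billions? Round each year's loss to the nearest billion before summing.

Year 2016: gap = -2.3 × (8.19 - 5.6) = -5.957%, loss ≈ 3662 × 5.957/100 ≈ 218.
Year 2017: gap = -2.3 × (9 - 5.6) = -7.82%, loss ≈ 3662 × 7.82/100 ≈ 286.
Year 2018: gap = -2.3 × (9.54 - 5.6) = -9.062%, loss ≈ 3662 × 9.062/100 ≈ 332.
Year 2019: gap = -2.3 × (8.39 - 5.6) = -6.417%, loss ≈ 3662 × 6.417/100 ≈ 235.
Year 2020: gap = -2.3 × (9.82 - 5.6) = -9.706%, loss ≈ 3662 × 9.706/100 ≈ 355.
Total lost output = 218 + 286 + 332 + 235 + 355 = 1426 billion.

$1,426 billion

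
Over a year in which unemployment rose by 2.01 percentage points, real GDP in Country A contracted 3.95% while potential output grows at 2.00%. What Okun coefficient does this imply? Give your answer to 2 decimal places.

β ≈ 2.96

Growth form: g_Y = g_Y* - β × Δu, so β = (g_Y* - g_Y)/Δu.
β = (2 + 3.95)/2.01 = 5.95/2.01 = 2.96.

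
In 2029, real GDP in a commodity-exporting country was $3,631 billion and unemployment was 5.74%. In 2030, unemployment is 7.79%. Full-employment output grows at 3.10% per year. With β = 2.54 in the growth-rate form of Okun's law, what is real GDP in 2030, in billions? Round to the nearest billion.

$3,554 billion

Δu = 7.79 - 5.74 = 2.05 points.
Okun's law (growth form): g_Y = g_Y* - β × Δu = 3.10 - 2.54 × (2.05) = 3.1 - 5.207 = -2.107%.
Real GDP in the next year = 3631 × (1 - 2.107/100) = 3631 × 0.97893 ≈ 3554 billion.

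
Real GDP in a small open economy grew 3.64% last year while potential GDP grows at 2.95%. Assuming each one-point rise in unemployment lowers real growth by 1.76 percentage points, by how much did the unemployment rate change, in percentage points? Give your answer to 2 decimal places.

Growth-rate Okun's law: g_Y = g_Y* - β × Δu, so Δu = (g_Y* - g_Y)/β.
Δu = (2.95 - 3.64)/1.76 = -0.69/1.76 = -0.39 percentage points.

-0.39 percentage points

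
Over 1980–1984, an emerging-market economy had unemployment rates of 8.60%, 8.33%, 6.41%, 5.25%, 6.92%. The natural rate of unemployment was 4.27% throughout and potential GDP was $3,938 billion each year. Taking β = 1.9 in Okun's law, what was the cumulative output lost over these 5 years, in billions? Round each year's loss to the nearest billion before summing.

Year 1980: gap = -1.9 × (8.6 - 4.27) = -8.227%, loss ≈ 3938 × 8.227/100 ≈ 324.
Year 1981: gap = -1.9 × (8.33 - 4.27) = -7.714%, loss ≈ 3938 × 7.714/100 ≈ 304.
Year 1982: gap = -1.9 × (6.41 - 4.27) = -4.066%, loss ≈ 3938 × 4.066/100 ≈ 160.
Year 1983: gap = -1.9 × (5.25 - 4.27) = -1.862%, loss ≈ 3938 × 1.862/100 ≈ 73.
Year 1984: gap = -1.9 × (6.92 - 4.27) = -5.035%, loss ≈ 3938 × 5.035/100 ≈ 198.
Total lost output = 324 + 304 + 160 + 73 + 198 = 1059 billion.

$1,059 billion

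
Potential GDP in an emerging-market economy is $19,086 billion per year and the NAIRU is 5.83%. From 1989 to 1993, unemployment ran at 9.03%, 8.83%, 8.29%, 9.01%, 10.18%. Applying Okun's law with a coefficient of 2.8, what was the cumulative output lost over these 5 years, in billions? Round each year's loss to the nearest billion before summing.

Year 1989: gap = -2.8 × (9.03 - 5.83) = -8.96%, loss ≈ 19086 × 8.96/100 ≈ 1710.
Year 1990: gap = -2.8 × (8.83 - 5.83) = -8.4%, loss ≈ 19086 × 8.4/100 ≈ 1603.
Year 1991: gap = -2.8 × (8.29 - 5.83) = -6.888%, loss ≈ 19086 × 6.888/100 ≈ 1315.
Year 1992: gap = -2.8 × (9.01 - 5.83) = -8.904%, loss ≈ 19086 × 8.904/100 ≈ 1699.
Year 1993: gap = -2.8 × (10.18 - 5.83) = -12.18%, loss ≈ 19086 × 12.18/100 ≈ 2325.
Total lost output = 1710 + 1603 + 1315 + 1699 + 2325 = 8652 billion.

$8,652 billion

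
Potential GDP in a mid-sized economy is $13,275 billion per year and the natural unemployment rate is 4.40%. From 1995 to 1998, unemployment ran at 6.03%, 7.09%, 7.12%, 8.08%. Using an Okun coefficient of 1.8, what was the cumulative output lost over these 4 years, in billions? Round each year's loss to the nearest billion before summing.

Year 1995: gap = -1.8 × (6.03 - 4.4) = -2.934%, loss ≈ 13275 × 2.934/100 ≈ 389.
Year 1996: gap = -1.8 × (7.09 - 4.4) = -4.842%, loss ≈ 13275 × 4.842/100 ≈ 643.
Year 1997: gap = -1.8 × (7.12 - 4.4) = -4.896%, loss ≈ 13275 × 4.896/100 ≈ 650.
Year 1998: gap = -1.8 × (8.08 - 4.4) = -6.624%, loss ≈ 13275 × 6.624/100 ≈ 879.
Total lost output = 389 + 643 + 650 + 879 = 2561 billion.

$2,561 billion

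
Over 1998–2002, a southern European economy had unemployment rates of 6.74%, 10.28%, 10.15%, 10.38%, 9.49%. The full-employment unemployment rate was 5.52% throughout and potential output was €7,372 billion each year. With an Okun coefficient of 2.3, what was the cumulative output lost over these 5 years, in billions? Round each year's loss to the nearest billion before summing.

Year 1998: gap = -2.3 × (6.74 - 5.52) = -2.806%, loss ≈ 7372 × 2.806/100 ≈ 207.
Year 1999: gap = -2.3 × (10.28 - 5.52) = -10.948%, loss ≈ 7372 × 10.948/100 ≈ 807.
Year 2000: gap = -2.3 × (10.15 - 5.52) = -10.649%, loss ≈ 7372 × 10.649/100 ≈ 785.
Year 2001: gap = -2.3 × (10.38 - 5.52) = -11.178%, loss ≈ 7372 × 11.178/100 ≈ 824.
Year 2002: gap = -2.3 × (9.49 - 5.52) = -9.131%, loss ≈ 7372 × 9.131/100 ≈ 673.
Total lost output = 207 + 807 + 785 + 824 + 673 = 3296 billion.

€3,296 billion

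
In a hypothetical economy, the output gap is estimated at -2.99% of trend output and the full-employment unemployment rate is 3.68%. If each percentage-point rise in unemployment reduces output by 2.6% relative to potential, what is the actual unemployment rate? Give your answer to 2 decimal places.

4.83%

From Okun's law, u - u* = -(output gap)/β = -(-2.99)/2.6 = 1.15 points.
So u = 3.68 + 1.15 = 4.83%.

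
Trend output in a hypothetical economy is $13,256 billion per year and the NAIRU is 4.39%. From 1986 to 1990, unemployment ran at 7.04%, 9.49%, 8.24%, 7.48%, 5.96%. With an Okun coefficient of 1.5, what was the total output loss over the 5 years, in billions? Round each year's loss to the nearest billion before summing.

Year 1986: gap = -1.5 × (7.04 - 4.39) = -3.975%, loss ≈ 13256 × 3.975/100 ≈ 527.
Year 1987: gap = -1.5 × (9.49 - 4.39) = -7.65%, loss ≈ 13256 × 7.65/100 ≈ 1014.
Year 1988: gap = -1.5 × (8.24 - 4.39) = -5.775%, loss ≈ 13256 × 5.775/100 ≈ 766.
Year 1989: gap = -1.5 × (7.48 - 4.39) = -4.635%, loss ≈ 13256 × 4.635/100 ≈ 614.
Year 1990: gap = -1.5 × (5.96 - 4.39) = -2.355%, loss ≈ 13256 × 2.355/100 ≈ 312.
Total lost output = 527 + 1014 + 766 + 614 + 312 = 3233 billion.

$3,233 billion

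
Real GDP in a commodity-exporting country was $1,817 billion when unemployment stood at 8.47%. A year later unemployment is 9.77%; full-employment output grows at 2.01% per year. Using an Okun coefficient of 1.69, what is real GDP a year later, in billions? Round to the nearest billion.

$1,814 billion

Δu = 9.77 - 8.47 = 1.3 points.
Okun's law (growth form): g_Y = g_Y* - β × Δu = 2.01 - 1.69 × (1.30) = 2.01 - 2.197 = -0.187%.
Real GDP in the next year = 1817 × (1 - 0.187/100) = 1817 × 0.99813 ≈ 1814 billion.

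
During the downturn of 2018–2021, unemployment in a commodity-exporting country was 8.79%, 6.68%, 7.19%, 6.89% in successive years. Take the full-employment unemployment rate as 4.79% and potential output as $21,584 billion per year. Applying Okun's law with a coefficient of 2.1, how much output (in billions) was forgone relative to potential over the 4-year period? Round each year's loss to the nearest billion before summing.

Year 2018: gap = -2.1 × (8.79 - 4.79) = -8.4%, loss ≈ 21584 × 8.4/100 ≈ 1813.
Year 2019: gap = -2.1 × (6.68 - 4.79) = -3.969%, loss ≈ 21584 × 3.969/100 ≈ 857.
Year 2020: gap = -2.1 × (7.19 - 4.79) = -5.04%, loss ≈ 21584 × 5.04/100 ≈ 1088.
Year 2021: gap = -2.1 × (6.89 - 4.79) = -4.41%, loss ≈ 21584 × 4.41/100 ≈ 952.
Total lost output = 1813 + 857 + 1088 + 952 = 4710 billion.

$4,710 billion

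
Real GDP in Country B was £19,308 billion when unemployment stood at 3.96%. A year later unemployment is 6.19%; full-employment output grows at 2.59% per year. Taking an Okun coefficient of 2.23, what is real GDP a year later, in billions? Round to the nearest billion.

Δu = 6.19 - 3.96 = 2.23 points.
Okun's law (growth form): g_Y = g_Y* - β × Δu = 2.59 - 2.23 × (2.23) = 2.59 - 4.9729 = -2.3829%.
Real GDP in the next year = 19308 × (1 - 2.3829/100) = 19308 × 0.976171 ≈ 18848 billion.

£18,848 billion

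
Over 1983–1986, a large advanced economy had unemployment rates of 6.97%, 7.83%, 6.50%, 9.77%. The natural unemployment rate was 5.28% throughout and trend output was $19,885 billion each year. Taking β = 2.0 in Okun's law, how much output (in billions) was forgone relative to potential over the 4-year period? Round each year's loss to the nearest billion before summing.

$3,957 billion

Year 1983: gap = -2.0 × (6.97 - 5.28) = -3.38%, loss ≈ 19885 × 3.38/100 ≈ 672.
Year 1984: gap = -2.0 × (7.83 - 5.28) = -5.1%, loss ≈ 19885 × 5.1/100 ≈ 1014.
Year 1985: gap = -2.0 × (6.5 - 5.28) = -2.44%, loss ≈ 19885 × 2.44/100 ≈ 485.
Year 1986: gap = -2.0 × (9.77 - 5.28) = -8.98%, loss ≈ 19885 × 8.98/100 ≈ 1786.
Total lost output = 672 + 1014 + 485 + 1786 = 3957 billion.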